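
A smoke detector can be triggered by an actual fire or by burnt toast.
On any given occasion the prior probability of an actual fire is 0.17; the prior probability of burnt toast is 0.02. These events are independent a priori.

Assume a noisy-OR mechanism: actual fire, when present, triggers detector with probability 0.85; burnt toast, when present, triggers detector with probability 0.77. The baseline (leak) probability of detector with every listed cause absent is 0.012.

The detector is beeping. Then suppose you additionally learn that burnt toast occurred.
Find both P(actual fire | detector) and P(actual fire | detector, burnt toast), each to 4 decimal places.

Under noisy-OR, P(detector | causes) = 1 − (1−0.012)·∏(1−qᵢ) over the active causes.
Weight on actual fire=true, given the evidence: 0.141910 + 0.003284 = 0.145194
Denominator P(detector): 0.012*0.83*0.98 + 0.77276*0.83*0.02 + 0.8518*0.17*0.98 + 0.965914*0.17*0.02 = 0.167783
Posterior = 0.145194 / 0.167783 ≈ 0.8654

Now condition on the additional information:
For the numerator, keep only actual fire=true terms: 0.965914×0.17 = 0.164205
Normalizer over all consistent configurations: 0.77276×0.83 + 0.965914×0.17 = 0.805596
Posterior = 0.164205 / 0.805596 ≈ 0.2038
Conditioning on burnt toast lowers the posterior on actual fire: the classic explaining-away effect in a common-effect structure.

P(actual fire | detector) ≈ 0.8654; P(actual fire | detector, burnt toast) ≈ 0.2038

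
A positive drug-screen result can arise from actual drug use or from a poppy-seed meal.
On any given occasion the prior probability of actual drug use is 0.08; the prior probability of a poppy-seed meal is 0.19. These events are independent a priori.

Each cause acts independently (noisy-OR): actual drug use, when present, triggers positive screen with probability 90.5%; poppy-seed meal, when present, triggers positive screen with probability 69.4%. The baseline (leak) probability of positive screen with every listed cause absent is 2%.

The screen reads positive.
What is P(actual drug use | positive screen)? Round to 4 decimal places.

Under noisy-OR, P(positive screen | causes) = 1 − (1−0.02)·∏(1−qᵢ) over the active causes.
By total probability over the 4 (actual drug use, poppy-seed meal) configurations:
  P(positive screen) = 0.02·0.92·0.81 + 0.70012·0.92·0.19 + 0.9069·0.08·0.81 + 0.971511·0.08·0.19
        = 0.014904 + 0.122381 + 0.058767 + 0.014767 = 0.210819
Keeping only the actual drug use-present terms gives 0.073534, so
  P(actual drug use | positive screen) = 0.073534 / 0.210819 ≈ 0.3488

P(actual drug use | positive screen) ≈ 0.3488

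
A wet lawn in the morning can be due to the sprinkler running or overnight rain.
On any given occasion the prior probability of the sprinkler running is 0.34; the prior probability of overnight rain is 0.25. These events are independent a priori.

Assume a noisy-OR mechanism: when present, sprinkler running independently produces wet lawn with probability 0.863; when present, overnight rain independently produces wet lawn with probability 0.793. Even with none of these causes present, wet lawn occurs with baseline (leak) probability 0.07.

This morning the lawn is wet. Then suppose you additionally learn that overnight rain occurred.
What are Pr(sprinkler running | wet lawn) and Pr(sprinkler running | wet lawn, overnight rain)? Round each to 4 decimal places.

Under noisy-OR, P(wet lawn | causes) = 1 − (1−0.07)·∏(1−qᵢ) over the active causes.
P(wet lawn) = 0.07·0.66·0.75 + 0.80749·0.66·0.25 + 0.87259·0.34·0.75 + 0.973626·0.34·0.25 = 0.034650 + 0.133236 + 0.222510 + 0.082758 = 0.473154
The sprinkler running-present share is 0.222510 + 0.082758 = 0.305268.
Hence the posterior is 0.305268/0.473154 ≈ 0.6452.

Now also conditioning on overnight rain=true:
P(wet lawn | overnight rain) = 0.80749*0.66 + 0.973626*0.34 = 0.532943 + 0.331033 = 0.863976
The sprinkler running-present share is 0.973626*0.34 = 0.331033.
Hence the posterior is 0.331033/0.863976 ≈ 0.3832.

Pr(sprinkler running | wet lawn) ≈ 0.6452; Pr(sprinkler running | wet lawn, overnight rain) ≈ 0.3832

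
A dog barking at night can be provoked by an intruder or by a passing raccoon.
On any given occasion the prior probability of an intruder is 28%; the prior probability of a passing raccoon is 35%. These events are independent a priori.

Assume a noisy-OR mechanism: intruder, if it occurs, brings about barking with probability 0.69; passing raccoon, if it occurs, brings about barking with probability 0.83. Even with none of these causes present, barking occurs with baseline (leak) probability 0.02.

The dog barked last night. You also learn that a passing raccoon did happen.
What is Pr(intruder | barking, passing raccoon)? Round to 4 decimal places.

Pr(intruder | barking, passing raccoon) ≈ 0.3068

Under noisy-OR, P(barking | causes) = 1 − (1−0.02)·∏(1−qᵢ) over the active causes.
P(barking | passing raccoon) = 0.8334·0.72 + 0.948354·0.28 = 0.600048 + 0.265539 = 0.865587
Of this, 0.265539 comes from 0.948354·0.28 (the intruder=true cases).
P(intruder | barking, passing raccoon) = 0.265539 / 0.865587 ≈ 0.3068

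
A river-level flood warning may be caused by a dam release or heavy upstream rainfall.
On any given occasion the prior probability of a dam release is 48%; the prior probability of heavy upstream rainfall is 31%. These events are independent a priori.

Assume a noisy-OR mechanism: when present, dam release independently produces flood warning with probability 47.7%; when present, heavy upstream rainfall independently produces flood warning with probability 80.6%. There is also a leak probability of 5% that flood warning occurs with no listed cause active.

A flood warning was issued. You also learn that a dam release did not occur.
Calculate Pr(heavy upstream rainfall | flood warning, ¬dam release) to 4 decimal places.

Pr(heavy upstream rainfall | flood warning, ¬dam release) ≈ 0.8799

Under noisy-OR, P(flood warning | causes) = 1 − (1−0.05)·∏(1−qᵢ) over the active causes.
P(flood warning | ¬dam release) = 0.05*0.69 + 0.8157*0.31 = 0.034500 + 0.252867 = 0.287367
Of this, 0.252867 comes from 0.8157*0.31 (the heavy upstream rainfall=true cases).
Hence the posterior is 0.252867/0.287367 ≈ 0.8799.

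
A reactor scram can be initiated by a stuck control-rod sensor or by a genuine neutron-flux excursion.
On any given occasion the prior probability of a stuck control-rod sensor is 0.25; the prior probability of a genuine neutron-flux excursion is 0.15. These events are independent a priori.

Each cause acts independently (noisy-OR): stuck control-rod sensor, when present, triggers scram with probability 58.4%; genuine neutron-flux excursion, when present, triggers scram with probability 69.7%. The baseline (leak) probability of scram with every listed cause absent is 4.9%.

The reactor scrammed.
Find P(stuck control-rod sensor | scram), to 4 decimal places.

Under noisy-OR, P(scram | causes) = 1 − (1−0.049)·∏(1−qᵢ) over the active causes.
Numerator (weight on configurations with stuck control-rod sensor): 0.128432 + 0.033005 = 0.161437
Normalizer over all consistent configurations: 0.049×0.75×0.85 + 0.711847×0.75×0.15 + 0.604384×0.25×0.85 + 0.880128×0.25×0.15 = 0.272758
Posterior = 0.161437 / 0.272758 ≈ 0.5919

P(stuck control-rod sensor | scram) ≈ 0.5919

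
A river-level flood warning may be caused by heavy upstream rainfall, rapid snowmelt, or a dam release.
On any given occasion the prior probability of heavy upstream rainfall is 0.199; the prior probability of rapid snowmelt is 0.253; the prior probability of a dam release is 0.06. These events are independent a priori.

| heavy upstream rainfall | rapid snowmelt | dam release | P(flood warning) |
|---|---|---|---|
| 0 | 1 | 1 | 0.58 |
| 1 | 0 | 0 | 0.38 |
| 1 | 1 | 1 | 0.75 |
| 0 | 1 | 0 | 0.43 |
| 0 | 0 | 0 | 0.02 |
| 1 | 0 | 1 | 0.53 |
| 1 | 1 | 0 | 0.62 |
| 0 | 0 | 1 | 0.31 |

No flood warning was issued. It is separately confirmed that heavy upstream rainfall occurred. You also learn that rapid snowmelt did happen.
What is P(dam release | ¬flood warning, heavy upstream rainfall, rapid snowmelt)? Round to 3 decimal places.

P(dam release | ¬flood warning, heavy upstream rainfall, rapid snowmelt) ≈ 0.040

By total probability over both values of dam release:
  P(¬flood warning | heavy upstream rainfall, rapid snowmelt) = 0.38*0.94 + 0.25*0.06
        = 0.357200 + 0.015000 = 0.372200
The terms with dam release present sum to 0.015000, so
  P(dam release | ¬flood warning, heavy upstream rainfall, rapid snowmelt) = 0.015000 / 0.372200 ≈ 0.040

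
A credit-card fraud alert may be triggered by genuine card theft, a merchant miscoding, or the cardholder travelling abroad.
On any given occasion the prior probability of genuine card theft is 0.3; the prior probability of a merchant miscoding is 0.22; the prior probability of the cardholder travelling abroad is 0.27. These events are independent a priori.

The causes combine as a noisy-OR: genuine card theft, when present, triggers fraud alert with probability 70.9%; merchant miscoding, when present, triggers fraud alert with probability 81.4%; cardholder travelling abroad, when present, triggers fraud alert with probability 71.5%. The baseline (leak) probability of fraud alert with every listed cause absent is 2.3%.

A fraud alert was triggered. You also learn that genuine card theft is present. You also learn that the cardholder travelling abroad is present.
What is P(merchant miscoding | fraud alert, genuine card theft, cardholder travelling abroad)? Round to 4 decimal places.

Under noisy-OR, P(fraud alert | causes) = 1 − (1−0.023)·∏(1−qᵢ) over the active causes.
For the numerator, keep only merchant miscoding=true terms: 0.984929×0.22 = 0.216684
Normalizer over all consistent configurations: 0.918973×0.78 + 0.984929×0.22 = 0.933483
P(merchant miscoding | fraud alert, genuine card theft, cardholder travelling abroad) = 0.216684/0.933483 ≈ 0.2321

P(merchant miscoding | fraud alert, genuine card theft, cardholder travelling abroad) ≈ 0.2321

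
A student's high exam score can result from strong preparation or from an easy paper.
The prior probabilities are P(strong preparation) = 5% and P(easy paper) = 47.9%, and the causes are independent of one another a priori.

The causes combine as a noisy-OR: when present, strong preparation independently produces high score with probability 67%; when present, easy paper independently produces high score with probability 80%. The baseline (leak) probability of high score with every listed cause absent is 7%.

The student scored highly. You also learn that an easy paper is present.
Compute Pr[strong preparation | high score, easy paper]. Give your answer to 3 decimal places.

Pr[strong preparation | high score, easy paper] ≈ 0.057

Under noisy-OR, P(high score | causes) = 1 − (1−0.07)·∏(1−qᵢ) over the active causes.
P(high score | easy paper) = 0.814×0.95 + 0.93862×0.05 = 0.773300 + 0.046931 = 0.820231
Of this, 0.046931 comes from 0.93862×0.05 (the strong preparation=true cases).
P(strong preparation | high score, easy paper) = 0.046931 / 0.820231 ≈ 0.057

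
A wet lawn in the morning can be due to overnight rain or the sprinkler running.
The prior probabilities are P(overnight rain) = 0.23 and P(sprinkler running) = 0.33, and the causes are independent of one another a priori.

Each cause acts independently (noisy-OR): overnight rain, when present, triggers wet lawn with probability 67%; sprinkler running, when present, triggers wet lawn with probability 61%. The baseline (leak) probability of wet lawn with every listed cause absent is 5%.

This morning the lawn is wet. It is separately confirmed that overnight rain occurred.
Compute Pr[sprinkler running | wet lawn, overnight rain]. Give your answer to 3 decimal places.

Pr[sprinkler running | wet lawn, overnight rain] ≈ 0.386

Under noisy-OR, P(wet lawn | causes) = 1 − (1−0.05)·∏(1−qᵢ) over the active causes.
Enumerate both values of sprinkler running and weight by the priors:
  P(wet lawn | overnight rain) = 0.6865·0.67 + 0.877735·0.33
        = 0.459955 + 0.289653 = 0.749608
The terms with sprinkler running present sum to 0.289653, so
  P(sprinkler running | wet lawn, overnight rain) = 0.289653 / 0.749608 ≈ 0.386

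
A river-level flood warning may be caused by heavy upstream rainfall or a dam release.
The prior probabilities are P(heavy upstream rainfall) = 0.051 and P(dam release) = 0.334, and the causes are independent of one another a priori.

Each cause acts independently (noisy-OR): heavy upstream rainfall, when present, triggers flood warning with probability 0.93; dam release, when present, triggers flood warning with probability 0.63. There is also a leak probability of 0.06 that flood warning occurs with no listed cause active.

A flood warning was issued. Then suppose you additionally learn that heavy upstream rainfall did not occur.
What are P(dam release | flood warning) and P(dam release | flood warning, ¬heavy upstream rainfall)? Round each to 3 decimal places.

Under noisy-OR, P(flood warning | causes) = 1 − (1−0.06)·∏(1−qᵢ) over the active causes.
P(flood warning) = 0.06×0.949×0.666 + 0.6522×0.949×0.334 + 0.9342×0.051×0.666 + 0.975654×0.051×0.334 = 0.037922 + 0.206725 + 0.031731 + 0.016619 = 0.292997
The dam release-present share is 0.206725 + 0.016619 = 0.223344.
So P(dam release | flood warning) = 0.223344/0.292997 ≈ 0.762.

Now condition on the additional information:
For the numerator, keep only dam release=true terms: 0.6522·0.334 = 0.217835
Normalizer over all consistent configurations: 0.06·0.666 + 0.6522·0.334 = 0.257795
Posterior = 0.217835 / 0.257795 ≈ 0.845
Ruling out heavy upstream rainfall raises the posterior on dam release — the flip side of explaining away.

P(dam release | flood warning) ≈ 0.762; P(dam release | flood warning, ¬heavy upstream rainfall) ≈ 0.845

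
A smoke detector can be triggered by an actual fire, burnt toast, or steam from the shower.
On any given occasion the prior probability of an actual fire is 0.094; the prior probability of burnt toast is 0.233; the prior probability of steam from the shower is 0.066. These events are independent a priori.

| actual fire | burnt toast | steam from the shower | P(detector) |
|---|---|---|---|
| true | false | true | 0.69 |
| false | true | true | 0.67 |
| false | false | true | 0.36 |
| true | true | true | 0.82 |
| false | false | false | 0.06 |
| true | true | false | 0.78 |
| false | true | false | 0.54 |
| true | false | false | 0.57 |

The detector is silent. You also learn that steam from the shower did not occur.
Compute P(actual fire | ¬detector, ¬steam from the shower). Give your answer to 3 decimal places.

P(actual fire | ¬detector, ¬steam from the shower) ≈ 0.046

Numerator (weight on configurations with actual fire): 0.031002 + 0.004818 = 0.035820
Denominator P(¬detector | ¬steam from the shower): 0.94·0.906·0.767 + 0.46·0.906·0.233 + 0.43·0.094·0.767 + 0.22·0.094·0.233 = 0.786133
P(actual fire | ¬detector, ¬steam from the shower) = 0.035820/0.786133 ≈ 0.046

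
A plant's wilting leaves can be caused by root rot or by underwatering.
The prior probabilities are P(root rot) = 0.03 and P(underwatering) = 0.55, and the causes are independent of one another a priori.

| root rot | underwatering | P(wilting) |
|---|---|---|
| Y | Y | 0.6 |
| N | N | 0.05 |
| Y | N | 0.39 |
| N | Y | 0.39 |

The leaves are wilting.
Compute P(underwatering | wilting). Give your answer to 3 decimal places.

For the numerator, keep only underwatering=true terms: 0.208065 + 0.009900 = 0.217965
The normalizing constant is 0.05×0.97×0.45 + 0.39×0.97×0.55 + 0.39×0.03×0.45 + 0.6×0.03×0.55 = 0.245055
Posterior = 0.217965 / 0.245055 ≈ 0.889

P(underwatering | wilting) ≈ 0.889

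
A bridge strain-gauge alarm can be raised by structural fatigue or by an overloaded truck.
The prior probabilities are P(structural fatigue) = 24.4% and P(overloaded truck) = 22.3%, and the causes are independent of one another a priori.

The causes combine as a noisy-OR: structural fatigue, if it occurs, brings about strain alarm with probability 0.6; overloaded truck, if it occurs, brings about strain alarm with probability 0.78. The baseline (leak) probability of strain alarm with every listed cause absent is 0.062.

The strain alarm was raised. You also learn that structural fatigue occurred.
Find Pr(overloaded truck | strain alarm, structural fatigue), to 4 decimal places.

Pr(overloaded truck | strain alarm, structural fatigue) ≈ 0.2965

Under noisy-OR, P(strain alarm | causes) = 1 − (1−0.062)·∏(1−qᵢ) over the active causes.
P(strain alarm | structural fatigue) = 0.6248×0.777 + 0.917456×0.223 = 0.485470 + 0.204593 = 0.690063
Of this, 0.204593 comes from 0.917456×0.223 (the overloaded truck=true cases).
Hence the posterior is 0.204593/0.690063 ≈ 0.2965.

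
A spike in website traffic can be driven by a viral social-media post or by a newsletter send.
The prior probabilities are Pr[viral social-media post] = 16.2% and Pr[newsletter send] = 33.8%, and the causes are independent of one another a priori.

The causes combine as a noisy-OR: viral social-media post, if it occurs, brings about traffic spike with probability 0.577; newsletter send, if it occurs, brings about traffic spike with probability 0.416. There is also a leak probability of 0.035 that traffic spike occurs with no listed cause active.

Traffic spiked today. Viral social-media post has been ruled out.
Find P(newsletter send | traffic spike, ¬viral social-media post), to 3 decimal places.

P(newsletter send | traffic spike, ¬viral social-media post) ≈ 0.864

Under noisy-OR, P(traffic spike | causes) = 1 − (1−0.035)·∏(1−qᵢ) over the active causes.
Enumerate both values of newsletter send and weight by the priors:
  P(traffic spike | ¬viral social-media post) = 0.035*0.662 + 0.43644*0.338
        = 0.023170 + 0.147517 = 0.170687
Configurations with newsletter send contribute 0.147517, so
  P(newsletter send | traffic spike, ¬viral social-media post) = 0.147517 / 0.170687 ≈ 0.864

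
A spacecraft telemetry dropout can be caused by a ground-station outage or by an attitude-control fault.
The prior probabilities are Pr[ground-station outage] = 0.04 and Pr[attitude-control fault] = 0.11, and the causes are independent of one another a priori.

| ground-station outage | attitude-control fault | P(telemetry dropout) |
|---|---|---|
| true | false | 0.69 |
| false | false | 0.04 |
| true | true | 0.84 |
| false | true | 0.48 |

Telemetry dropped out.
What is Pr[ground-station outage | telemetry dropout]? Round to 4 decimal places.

P(telemetry dropout) = 0.04*0.96*0.89 + 0.48*0.96*0.11 + 0.69*0.04*0.89 + 0.84*0.04*0.11 = 0.034176 + 0.050688 + 0.024564 + 0.003696 = 0.113124
Restricting to configurations with ground-station outage present: 0.024564 + 0.003696 = 0.028260.
So P(ground-station outage | telemetry dropout) = 0.028260/0.113124 ≈ 0.2498.

Pr[ground-station outage | telemetry dropout] ≈ 0.2498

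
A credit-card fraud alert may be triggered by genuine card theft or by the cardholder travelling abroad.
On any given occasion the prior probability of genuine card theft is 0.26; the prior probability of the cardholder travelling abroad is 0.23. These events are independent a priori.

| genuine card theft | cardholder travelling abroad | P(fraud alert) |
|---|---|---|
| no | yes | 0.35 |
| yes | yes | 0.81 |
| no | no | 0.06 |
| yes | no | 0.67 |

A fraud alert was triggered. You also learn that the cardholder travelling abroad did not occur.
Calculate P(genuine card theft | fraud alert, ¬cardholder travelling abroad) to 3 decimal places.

P(fraud alert | ¬cardholder travelling abroad) = 0.06×0.74 + 0.67×0.26 = 0.044400 + 0.174200 = 0.218600
Of this, 0.174200 comes from 0.67×0.26 (the genuine card theft=true cases).
Hence the posterior is 0.174200/0.218600 ≈ 0.797.

P(genuine card theft | fraud alert, ¬cardholder travelling abroad) ≈ 0.797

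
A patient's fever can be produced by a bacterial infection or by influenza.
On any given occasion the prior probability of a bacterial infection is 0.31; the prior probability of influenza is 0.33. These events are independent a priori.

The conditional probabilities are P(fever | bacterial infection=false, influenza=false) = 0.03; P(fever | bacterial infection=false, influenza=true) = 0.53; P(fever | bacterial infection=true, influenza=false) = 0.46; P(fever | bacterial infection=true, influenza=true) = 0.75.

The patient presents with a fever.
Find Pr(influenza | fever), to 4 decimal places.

Pr(influenza | fever) ≈ 0.6434

Sum P(fever|·) weighted by the priors over the 4 (bacterial infection, influenza) configurations:
  P(fever) = 0.03·0.69·0.67 + 0.53·0.69·0.33 + 0.46·0.31·0.67 + 0.75·0.31·0.33
        = 0.013869 + 0.120681 + 0.095542 + 0.076725 = 0.306817
Configurations with influenza contribute 0.197406, so
  P(influenza | fever) = 0.197406 / 0.306817 ≈ 0.6434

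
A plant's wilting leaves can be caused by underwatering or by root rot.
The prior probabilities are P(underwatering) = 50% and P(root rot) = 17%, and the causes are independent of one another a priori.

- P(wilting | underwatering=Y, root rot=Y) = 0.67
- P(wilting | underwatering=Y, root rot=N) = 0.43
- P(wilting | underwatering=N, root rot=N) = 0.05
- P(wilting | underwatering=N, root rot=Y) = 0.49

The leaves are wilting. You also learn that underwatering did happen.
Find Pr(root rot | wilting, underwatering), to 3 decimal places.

Numerator (weight on configurations with root rot): 0.67·0.17 = 0.113900
Normalizer over all consistent configurations: 0.43·0.83 + 0.67·0.17 = 0.470800
Posterior = 0.113900 / 0.470800 ≈ 0.242

Pr(root rot | wilting, underwatering) ≈ 0.242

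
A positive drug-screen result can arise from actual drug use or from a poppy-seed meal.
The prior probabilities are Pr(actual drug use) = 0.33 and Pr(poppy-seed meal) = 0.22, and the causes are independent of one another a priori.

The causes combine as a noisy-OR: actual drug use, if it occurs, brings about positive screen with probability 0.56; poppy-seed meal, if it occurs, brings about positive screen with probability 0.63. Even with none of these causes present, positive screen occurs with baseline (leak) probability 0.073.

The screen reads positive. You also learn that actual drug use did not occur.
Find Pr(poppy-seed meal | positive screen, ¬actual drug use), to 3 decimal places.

Pr(poppy-seed meal | positive screen, ¬actual drug use) ≈ 0.717

Under noisy-OR, P(positive screen | causes) = 1 − (1−0.073)·∏(1−qᵢ) over the active causes.
Sum P(positive screen|·) weighted by the priors over both values of poppy-seed meal:
  P(positive screen | ¬actual drug use) = 0.073*0.78 + 0.65701*0.22
        = 0.056940 + 0.144542 = 0.201482
Keeping only the poppy-seed meal-present terms gives 0.144542, so
  P(poppy-seed meal | positive screen, ¬actual drug use) = 0.144542 / 0.201482 ≈ 0.717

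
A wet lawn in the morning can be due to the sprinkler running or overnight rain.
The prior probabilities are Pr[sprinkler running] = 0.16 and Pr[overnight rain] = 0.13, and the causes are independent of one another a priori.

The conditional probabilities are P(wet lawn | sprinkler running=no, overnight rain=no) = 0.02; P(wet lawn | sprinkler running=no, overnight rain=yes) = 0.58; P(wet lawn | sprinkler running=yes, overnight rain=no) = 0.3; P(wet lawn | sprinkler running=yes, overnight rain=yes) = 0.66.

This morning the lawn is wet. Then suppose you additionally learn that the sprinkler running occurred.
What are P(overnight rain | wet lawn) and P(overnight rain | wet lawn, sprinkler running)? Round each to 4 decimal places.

Enumerate the 4 (sprinkler running, overnight rain) configurations and weight by the priors:
  P(wet lawn) = 0.02×0.84×0.87 + 0.58×0.84×0.13 + 0.3×0.16×0.87 + 0.66×0.16×0.13
        = 0.014616 + 0.063336 + 0.041760 + 0.013728 = 0.133440
The terms with overnight rain present sum to 0.077064, so
  P(overnight rain | wet lawn) = 0.077064 / 0.133440 ≈ 0.5775

With the extra evidence:
For the numerator, keep only overnight rain=true terms: 0.66*0.13 = 0.085800
Denominator P(wet lawn | sprinkler running): 0.3*0.87 + 0.66*0.13 = 0.346800
Posterior = 0.085800 / 0.346800 ≈ 0.2474
This is intercausal reasoning (explaining away): once sprinkler running accounts for the wet lawn, overnight rain becomes less likely.

P(overnight rain | wet lawn) ≈ 0.5775; P(overnight rain | wet lawn, sprinkler running) ≈ 0.2474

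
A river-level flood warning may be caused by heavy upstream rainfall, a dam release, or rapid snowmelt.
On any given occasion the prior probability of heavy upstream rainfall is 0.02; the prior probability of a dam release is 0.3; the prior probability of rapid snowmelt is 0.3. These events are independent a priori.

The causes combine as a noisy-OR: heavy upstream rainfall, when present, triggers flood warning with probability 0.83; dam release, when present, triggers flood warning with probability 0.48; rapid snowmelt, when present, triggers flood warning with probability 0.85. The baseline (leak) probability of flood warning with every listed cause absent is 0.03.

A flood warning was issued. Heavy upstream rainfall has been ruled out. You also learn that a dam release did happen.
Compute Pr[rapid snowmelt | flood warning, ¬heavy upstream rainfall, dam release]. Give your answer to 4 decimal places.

Pr[rapid snowmelt | flood warning, ¬heavy upstream rainfall, dam release] ≈ 0.4442

Under noisy-OR, P(flood warning | causes) = 1 − (1−0.03)·∏(1−qᵢ) over the active causes.
Enumerate both values of rapid snowmelt and weight by the priors:
  P(flood warning | ¬heavy upstream rainfall, dam release) = 0.4956×0.7 + 0.92434×0.3
        = 0.346920 + 0.277302 = 0.624222
The terms with rapid snowmelt present sum to 0.277302, so
  P(rapid snowmelt | flood warning, ¬heavy upstream rainfall, dam release) = 0.277302 / 0.624222 ≈ 0.4442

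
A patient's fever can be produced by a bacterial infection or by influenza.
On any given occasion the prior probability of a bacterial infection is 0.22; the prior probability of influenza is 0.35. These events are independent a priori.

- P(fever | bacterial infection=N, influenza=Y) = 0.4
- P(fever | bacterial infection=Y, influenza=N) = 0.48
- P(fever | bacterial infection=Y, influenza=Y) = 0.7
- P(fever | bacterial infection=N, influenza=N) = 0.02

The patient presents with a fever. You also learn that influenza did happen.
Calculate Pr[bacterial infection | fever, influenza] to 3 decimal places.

Pr[bacterial infection | fever, influenza] ≈ 0.330

Enumerate both values of bacterial infection and weight by the priors:
  P(fever | influenza) = 0.4·0.78 + 0.7·0.22
        = 0.312000 + 0.154000 = 0.466000
Keeping only the bacterial infection-present terms gives 0.154000, so
  P(bacterial infection | fever, influenza) = 0.154000 / 0.466000 ≈ 0.330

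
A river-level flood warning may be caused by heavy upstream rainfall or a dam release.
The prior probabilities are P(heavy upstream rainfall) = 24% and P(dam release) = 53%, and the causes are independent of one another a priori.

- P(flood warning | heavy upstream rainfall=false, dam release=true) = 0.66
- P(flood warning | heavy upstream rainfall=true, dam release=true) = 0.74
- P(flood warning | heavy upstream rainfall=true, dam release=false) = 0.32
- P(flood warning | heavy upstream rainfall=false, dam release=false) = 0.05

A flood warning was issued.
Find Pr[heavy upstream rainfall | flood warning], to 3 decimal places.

Pr[heavy upstream rainfall | flood warning] ≈ 0.315

Numerator (weight on configurations with heavy upstream rainfall): 0.036096 + 0.094128 = 0.130224
Denominator P(flood warning): 0.05·0.76·0.47 + 0.66·0.76·0.53 + 0.32·0.24·0.47 + 0.74·0.24·0.53 = 0.413932
P(heavy upstream rainfall | flood warning) = 0.130224/0.413932 ≈ 0.315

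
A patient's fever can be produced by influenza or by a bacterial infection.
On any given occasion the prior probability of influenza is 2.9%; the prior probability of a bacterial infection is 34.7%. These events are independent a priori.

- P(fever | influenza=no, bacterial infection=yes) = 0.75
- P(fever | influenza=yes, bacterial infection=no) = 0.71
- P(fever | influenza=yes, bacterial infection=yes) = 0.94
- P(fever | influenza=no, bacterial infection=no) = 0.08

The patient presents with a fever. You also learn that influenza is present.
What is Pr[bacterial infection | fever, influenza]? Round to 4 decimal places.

P(fever | influenza) = 0.71·0.653 + 0.94·0.347 = 0.463630 + 0.326180 = 0.789810
Restricting to configurations with bacterial infection present: 0.94·0.347 = 0.326180.
P(bacterial infection | fever, influenza) = 0.326180 / 0.789810 ≈ 0.4130

Pr[bacterial infection | fever, influenza] ≈ 0.4130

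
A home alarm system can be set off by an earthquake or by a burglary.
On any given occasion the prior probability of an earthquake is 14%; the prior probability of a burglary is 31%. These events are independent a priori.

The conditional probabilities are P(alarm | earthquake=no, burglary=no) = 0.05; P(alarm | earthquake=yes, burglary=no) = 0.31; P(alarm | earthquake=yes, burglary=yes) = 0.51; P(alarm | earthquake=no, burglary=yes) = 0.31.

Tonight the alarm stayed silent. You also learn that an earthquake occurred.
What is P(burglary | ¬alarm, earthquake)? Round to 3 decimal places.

P(burglary | ¬alarm, earthquake) ≈ 0.242

Enumerate both values of burglary and weight by the priors:
  P(¬alarm | earthquake) = 0.69×0.69 + 0.49×0.31
        = 0.476100 + 0.151900 = 0.628000
Keeping only the burglary-present terms gives 0.151900, so
  P(burglary | ¬alarm, earthquake) = 0.151900 / 0.628000 ≈ 0.242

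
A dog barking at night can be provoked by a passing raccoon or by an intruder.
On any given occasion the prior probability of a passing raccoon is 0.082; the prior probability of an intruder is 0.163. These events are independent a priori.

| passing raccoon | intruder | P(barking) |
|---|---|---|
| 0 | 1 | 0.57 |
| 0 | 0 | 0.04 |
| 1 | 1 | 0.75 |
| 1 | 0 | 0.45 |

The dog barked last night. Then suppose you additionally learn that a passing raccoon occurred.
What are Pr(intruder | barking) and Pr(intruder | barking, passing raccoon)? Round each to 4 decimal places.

P(barking) = 0.04*0.918*0.837 + 0.57*0.918*0.163 + 0.45*0.082*0.837 + 0.75*0.082*0.163 = 0.030735 + 0.085291 + 0.030885 + 0.010025 = 0.156936
Of this, 0.095316 comes from 0.085291 + 0.010025 (the intruder=true cases).
Hence the posterior is 0.095316/0.156936 ≈ 0.6074.

With the extra evidence:
By total probability over both values of intruder:
  P(barking | passing raccoon) = 0.45×0.837 + 0.75×0.163
        = 0.376650 + 0.122250 = 0.498900
Configurations with intruder contribute 0.122250, so
  P(intruder | barking, passing raccoon) = 0.122250 / 0.498900 ≈ 0.2450
This is intercausal reasoning (explaining away): once passing raccoon accounts for the barking, intruder becomes less likely.

Pr(intruder | barking) ≈ 0.6074; Pr(intruder | barking, passing raccoon) ≈ 0.2450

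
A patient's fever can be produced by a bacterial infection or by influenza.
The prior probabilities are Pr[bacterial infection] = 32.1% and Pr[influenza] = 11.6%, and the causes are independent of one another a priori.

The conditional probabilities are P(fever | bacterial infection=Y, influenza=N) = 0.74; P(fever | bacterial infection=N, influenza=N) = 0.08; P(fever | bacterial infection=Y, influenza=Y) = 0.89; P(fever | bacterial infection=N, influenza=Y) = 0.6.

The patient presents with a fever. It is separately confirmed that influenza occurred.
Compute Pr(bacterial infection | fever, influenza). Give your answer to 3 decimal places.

Enumerate both values of bacterial infection and weight by the priors:
  P(fever | influenza) = 0.6×0.679 + 0.89×0.321
        = 0.407400 + 0.285690 = 0.693090
The terms with bacterial infection present sum to 0.285690, so
  P(bacterial infection | fever, influenza) = 0.285690 / 0.693090 ≈ 0.412

Pr(bacterial infection | fever, influenza) ≈ 0.412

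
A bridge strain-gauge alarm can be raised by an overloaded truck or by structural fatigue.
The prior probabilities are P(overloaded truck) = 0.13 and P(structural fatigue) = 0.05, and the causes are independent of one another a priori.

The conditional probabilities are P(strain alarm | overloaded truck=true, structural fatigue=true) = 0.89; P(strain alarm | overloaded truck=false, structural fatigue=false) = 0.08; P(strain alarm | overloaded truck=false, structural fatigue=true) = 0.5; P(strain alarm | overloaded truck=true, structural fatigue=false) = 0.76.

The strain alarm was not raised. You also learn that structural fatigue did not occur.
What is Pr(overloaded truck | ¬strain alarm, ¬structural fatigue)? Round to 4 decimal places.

Pr(overloaded truck | ¬strain alarm, ¬structural fatigue) ≈ 0.0375

Weight on overloaded truck=true, given the evidence: 0.24*0.13 = 0.031200
Denominator P(¬strain alarm | ¬structural fatigue): 0.92*0.87 + 0.24*0.13 = 0.831600
Posterior = 0.031200 / 0.831600 ≈ 0.0375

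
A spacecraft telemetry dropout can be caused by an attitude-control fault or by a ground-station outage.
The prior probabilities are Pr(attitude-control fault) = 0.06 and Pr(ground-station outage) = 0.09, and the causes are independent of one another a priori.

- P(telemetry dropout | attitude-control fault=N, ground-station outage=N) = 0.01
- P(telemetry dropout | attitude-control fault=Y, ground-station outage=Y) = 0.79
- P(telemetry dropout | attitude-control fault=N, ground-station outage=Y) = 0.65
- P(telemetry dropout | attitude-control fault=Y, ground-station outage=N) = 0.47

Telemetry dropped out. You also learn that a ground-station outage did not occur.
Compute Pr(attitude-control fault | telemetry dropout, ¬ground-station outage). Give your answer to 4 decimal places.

Pr(attitude-control fault | telemetry dropout, ¬ground-station outage) ≈ 0.7500

For the numerator, keep only attitude-control fault=true terms: 0.47×0.06 = 0.028200
The normalizing constant is 0.01×0.94 + 0.47×0.06 = 0.037600
P(attitude-control fault | telemetry dropout, ¬ground-station outage) = 0.028200/0.037600 ≈ 0.7500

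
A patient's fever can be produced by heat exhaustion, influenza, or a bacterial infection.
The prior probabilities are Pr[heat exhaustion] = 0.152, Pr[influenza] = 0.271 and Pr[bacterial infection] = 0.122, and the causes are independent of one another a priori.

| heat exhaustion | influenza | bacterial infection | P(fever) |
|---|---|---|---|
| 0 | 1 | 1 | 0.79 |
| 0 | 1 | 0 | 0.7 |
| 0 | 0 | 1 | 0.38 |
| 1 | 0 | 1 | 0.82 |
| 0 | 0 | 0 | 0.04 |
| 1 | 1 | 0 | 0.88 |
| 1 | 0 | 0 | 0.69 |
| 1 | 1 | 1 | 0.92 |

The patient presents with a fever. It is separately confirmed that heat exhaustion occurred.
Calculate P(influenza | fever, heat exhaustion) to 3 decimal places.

P(influenza | fever, heat exhaustion) ≈ 0.318

Sum P(fever|·) weighted by the priors over the 4 (influenza, bacterial infection) configurations:
  P(fever | heat exhaustion) = 0.69*0.729*0.878 + 0.82*0.729*0.122 + 0.88*0.271*0.878 + 0.92*0.271*0.122
        = 0.441643 + 0.072929 + 0.209385 + 0.030417 = 0.754374
Configurations with influenza contribute 0.239802, so
  P(influenza | fever, heat exhaustion) = 0.239802 / 0.754374 ≈ 0.318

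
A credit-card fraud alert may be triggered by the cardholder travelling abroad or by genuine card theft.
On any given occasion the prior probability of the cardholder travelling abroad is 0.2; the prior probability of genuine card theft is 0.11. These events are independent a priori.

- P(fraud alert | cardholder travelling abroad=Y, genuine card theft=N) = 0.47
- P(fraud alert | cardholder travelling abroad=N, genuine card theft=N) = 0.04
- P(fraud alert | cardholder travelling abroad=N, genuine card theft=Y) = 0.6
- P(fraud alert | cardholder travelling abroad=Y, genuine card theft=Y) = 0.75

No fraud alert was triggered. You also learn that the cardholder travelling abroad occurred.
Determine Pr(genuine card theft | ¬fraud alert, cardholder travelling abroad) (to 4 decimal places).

Pr(genuine card theft | ¬fraud alert, cardholder travelling abroad) ≈ 0.0551

By total probability over both values of genuine card theft:
  P(¬fraud alert | cardholder travelling abroad) = 0.53*0.89 + 0.25*0.11
        = 0.471700 + 0.027500 = 0.499200
Configurations with genuine card theft contribute 0.027500, so
  P(genuine card theft | ¬fraud alert, cardholder travelling abroad) = 0.027500 / 0.499200 ≈ 0.0551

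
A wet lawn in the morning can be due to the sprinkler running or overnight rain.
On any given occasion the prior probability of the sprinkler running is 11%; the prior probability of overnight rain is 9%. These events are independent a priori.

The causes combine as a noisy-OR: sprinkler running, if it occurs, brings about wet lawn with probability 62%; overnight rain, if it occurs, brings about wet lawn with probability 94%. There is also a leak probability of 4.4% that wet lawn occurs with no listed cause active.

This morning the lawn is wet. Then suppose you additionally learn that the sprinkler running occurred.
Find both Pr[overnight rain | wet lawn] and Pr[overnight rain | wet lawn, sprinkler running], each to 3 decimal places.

Pr[overnight rain | wet lawn] ≈ 0.462; Pr[overnight rain | wet lawn, sprinkler running] ≈ 0.132

Under noisy-OR, P(wet lawn | causes) = 1 − (1−0.044)·∏(1−qᵢ) over the active causes.
P(wet lawn) = 0.044*0.89*0.91 + 0.94264*0.89*0.09 + 0.63672*0.11*0.91 + 0.978203*0.11*0.09 = 0.035636 + 0.075505 + 0.063736 + 0.009684 = 0.184561
Of this, 0.085189 comes from 0.075505 + 0.009684 (the overnight rain=true cases).
Hence the posterior is 0.085189/0.184561 ≈ 0.462.

With the extra evidence:
P(wet lawn | sprinkler running) = 0.63672×0.91 + 0.978203×0.09 = 0.579415 + 0.088038 = 0.667453
Of this, 0.088038 comes from 0.978203×0.09 (the overnight rain=true cases).
P(overnight rain | wet lawn, sprinkler running) = 0.088038 / 0.667453 ≈ 0.132
Conditioning on sprinkler running lowers the posterior on overnight rain: the classic explaining-away effect in a common-effect structure.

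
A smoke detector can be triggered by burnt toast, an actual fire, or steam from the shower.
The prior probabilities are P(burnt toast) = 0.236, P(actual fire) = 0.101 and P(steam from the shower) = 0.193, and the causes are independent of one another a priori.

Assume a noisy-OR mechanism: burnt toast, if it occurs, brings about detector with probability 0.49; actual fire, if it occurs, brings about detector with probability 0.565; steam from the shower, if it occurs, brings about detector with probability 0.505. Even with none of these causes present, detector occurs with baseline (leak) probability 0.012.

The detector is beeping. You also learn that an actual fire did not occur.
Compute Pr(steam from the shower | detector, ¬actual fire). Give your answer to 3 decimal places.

Pr(steam from the shower | detector, ¬actual fire) ≈ 0.518

Under noisy-OR, P(detector | causes) = 1 − (1−0.012)·∏(1−qᵢ) over the active causes.
P(detector | ¬actual fire) = 0.012*0.764*0.807 + 0.51094*0.764*0.193 + 0.49612*0.236*0.807 + 0.750579*0.236*0.193 = 0.007399 + 0.075339 + 0.094487 + 0.034187 = 0.211412
The steam from the shower-present share is 0.075339 + 0.034187 = 0.109526.
P(steam from the shower | detector, ¬actual fire) = 0.109526 / 0.211412 ≈ 0.518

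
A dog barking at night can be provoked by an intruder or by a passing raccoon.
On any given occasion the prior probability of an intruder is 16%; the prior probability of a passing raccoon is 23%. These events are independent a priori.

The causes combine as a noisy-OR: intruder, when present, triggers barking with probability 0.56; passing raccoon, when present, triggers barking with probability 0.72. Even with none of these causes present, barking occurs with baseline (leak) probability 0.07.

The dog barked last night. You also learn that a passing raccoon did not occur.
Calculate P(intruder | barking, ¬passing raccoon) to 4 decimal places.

P(intruder | barking, ¬passing raccoon) ≈ 0.6165

Under noisy-OR, P(barking | causes) = 1 − (1−0.07)·∏(1−qᵢ) over the active causes.
Numerator (weight on configurations with intruder): 0.5908·0.16 = 0.094528
Normalizer over all consistent configurations: 0.07·0.84 + 0.5908·0.16 = 0.153328
Posterior = 0.094528 / 0.153328 ≈ 0.6165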